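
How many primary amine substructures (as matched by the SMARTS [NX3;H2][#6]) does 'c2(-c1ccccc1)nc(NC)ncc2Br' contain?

0

[NX3;H2][#6] is the SMARTS for a primary amine: a trivalent nitrogen with two H attached to carbon.
The molecule has an N-methylamino group (-NHCH3), but the nitrogen bears two carbons and only one H (H1), not H2; nothing else fits, so there are 0 matches.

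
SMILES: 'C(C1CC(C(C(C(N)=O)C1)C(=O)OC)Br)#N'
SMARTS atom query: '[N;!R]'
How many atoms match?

2

The query [N;!R] means: aliphatic nitrogen not in a ring.
Check the 16 heavy atoms by environment: 6× C (in 6-ring) → no; 4× C (acyclic) → no; 3× O (acyclic) → no; 2× N (acyclic) → match; 1× Br (acyclic) → no.
That gives 2 matching atoms.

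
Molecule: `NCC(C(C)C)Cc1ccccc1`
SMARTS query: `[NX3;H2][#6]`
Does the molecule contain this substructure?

Yes

The pattern [NX3;H2][#6] describes a trivalent nitrogen with two H attached to carbon — a primary amine.
The molecule carries a primary amino group (-NH2), whose atoms satisfy every constraint of the query, so the pattern matches.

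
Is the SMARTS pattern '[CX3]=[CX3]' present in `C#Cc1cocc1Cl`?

The pattern [CX3]=[CX3] describes a non-aromatic C=C double bond between two sp2 carbons — an alkene.
The closest candidate here is an ethynyl group (-C#CH), but the C-C bond is a triple bond, not a double bond. No other fragment satisfies the full query, so there is no match.

No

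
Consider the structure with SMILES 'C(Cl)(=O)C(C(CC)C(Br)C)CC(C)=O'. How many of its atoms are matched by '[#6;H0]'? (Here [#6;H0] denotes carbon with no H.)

2

The query [#6;H0] means: any carbon with no attached hydrogen.
Check the 14 heavy atoms by environment: 3× C (H3) → no; 3× C (H1) → no; 2× C (H2) → no; 2× C (H0) → match; 2× O (H0) → no; 1× Cl (H0) → no; 1× Br (H0) → no.
That gives 2 matching atoms.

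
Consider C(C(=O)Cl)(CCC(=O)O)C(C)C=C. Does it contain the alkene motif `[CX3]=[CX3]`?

The pattern [CX3]=[CX3] describes a non-aromatic C=C double bond between two sp2 carbons — an alkene.
The molecule carries a vinyl group (-CH=CH2), whose atoms satisfy every constraint of the query, so the pattern matches.

Yes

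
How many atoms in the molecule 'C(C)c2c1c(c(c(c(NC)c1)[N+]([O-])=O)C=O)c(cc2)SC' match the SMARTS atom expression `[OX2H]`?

The query [OX2H] means: aliphatic oxygen with two connections, one of which is H — an -OH oxygen.
Check the 21 heavy atoms by environment: 7× c (aromatic, H0, X3) → no; 3× c (aromatic, H1, X3) → no; 1× C (H2, X4) → no; 3× C (H3, X4) → no; 1× C (H1, X3) → no; 2× O (H0, X1) → no; 1× N (H1, X3) → no; 1× N (charge +1, H0, X3) → no; 1× O (charge -1, H0, X1) → no; 1× S (H0, X2) → no.
No environment satisfies the query, so 0 matching atoms.

0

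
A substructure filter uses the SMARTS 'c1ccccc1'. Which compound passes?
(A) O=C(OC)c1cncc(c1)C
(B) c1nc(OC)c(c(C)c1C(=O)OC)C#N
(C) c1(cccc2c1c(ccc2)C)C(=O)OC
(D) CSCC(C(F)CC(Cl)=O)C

c1ccccc1 describes six aromatic carbons in a ring (a benzene ring).
(A) has a methyl group (-CH3) but no six-membered all-carbon aromatic ring is present.
(B) has a methyl group (-CH3) but no six-membered all-carbon aromatic ring is present.
(C) contains the required atom environment, so the pattern matches.
(D) has a methyl group (-CH3) but no six-membered all-carbon aromatic ring is present.
So the answer is (C).

C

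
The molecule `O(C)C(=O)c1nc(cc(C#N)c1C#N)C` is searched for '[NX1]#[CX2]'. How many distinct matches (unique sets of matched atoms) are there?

2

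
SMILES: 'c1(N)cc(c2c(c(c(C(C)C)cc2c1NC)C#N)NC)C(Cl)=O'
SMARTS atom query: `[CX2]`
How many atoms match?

1

The query [CX2] means: C with X2: aliphatic carbon with exactly 2 total connections.
Check the 23 heavy atoms by environment: 10× c (aromatic, X3) → no; 1× C (X2) → match; 1× N (X1) → no; 3× N (X3) → no; 5× C (X4) → no; 1× C (X3) → no; 1× O (X1) → no; 1× Cl (X1) → no.
That gives 1 matching atom.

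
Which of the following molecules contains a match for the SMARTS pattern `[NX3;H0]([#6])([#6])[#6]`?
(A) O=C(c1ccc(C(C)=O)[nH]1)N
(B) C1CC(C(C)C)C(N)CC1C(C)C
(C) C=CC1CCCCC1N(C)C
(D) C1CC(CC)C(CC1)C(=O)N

C

[NX3;H0]([#6])([#6])[#6] describes a trivalent nitrogen with no H, bonded to three carbons (a tertiary amine).
(A) has a primary amide (-C(=O)NH2) but the amide nitrogen has H2 and only one carbon neighbour.
(B) has a primary amino group (-NH2) but the nitrogen has H2, not H0 with three carbons.
(C) contains a dimethylamino group (-N(CH3)2), which satisfies every atom and bond constraint.
(D) has a primary amide (-C(=O)NH2) but the amide nitrogen has H2 and only one carbon neighbour.
So the answer is (C).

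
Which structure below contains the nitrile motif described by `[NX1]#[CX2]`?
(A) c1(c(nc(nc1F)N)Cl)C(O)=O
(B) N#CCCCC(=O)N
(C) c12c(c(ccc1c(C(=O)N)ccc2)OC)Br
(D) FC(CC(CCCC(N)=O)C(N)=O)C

[NX1]#[CX2] describes a nitrogen triple-bonded to a two-connected carbon (a nitrile).
(A) has a primary amino group (-NH2) but the nitrogen is NX3 (three connections), not NX1 triple-bonded.
(B) contains a nitrile (-C#N), which satisfies every atom and bond constraint.
(C) has a primary amide (-C(=O)NH2) but the nitrogen is NX3, not NX1.
(D) has a primary amide (-C(=O)NH2) but the nitrogen is NX3, not NX1.
So the answer is (B).

B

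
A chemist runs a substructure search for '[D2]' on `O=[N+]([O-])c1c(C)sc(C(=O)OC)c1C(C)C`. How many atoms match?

2

The query [D2] means: atom with exactly two heavy-atom neighbours.
Check the 16 heavy atoms by environment: 1× s (aromatic, D2) → match; 4× c (aromatic, D3) → no; 2× C (D3) → no; 4× C (D1) → no; 1× N (charge +1, D3) → no; 1× O (charge -1, D1) → no; 2× O (D1) → no; 1× O (D2) → match.
Summing the matching environments: 1 + 1 = 2 matching atoms.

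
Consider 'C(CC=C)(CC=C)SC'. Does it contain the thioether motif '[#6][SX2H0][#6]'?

The pattern [#6][SX2H0][#6] describes an aliphatic sulfur bridging two carbons with no H on the sulfur — a thioether.
The molecule carries a methylthio ether (-SCH3), whose atoms satisfy every constraint of the query, so the pattern matches.

Yes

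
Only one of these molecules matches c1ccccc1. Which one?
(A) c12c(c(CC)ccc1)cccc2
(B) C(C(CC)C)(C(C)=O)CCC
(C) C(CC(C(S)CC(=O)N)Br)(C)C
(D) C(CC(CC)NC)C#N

c1ccccc1 describes six aromatic carbons in a ring (a benzene ring).
(A) contains the required atom environment, so the pattern matches.
(B) has a methyl group (-CH3) but no six-membered all-carbon aromatic ring is present.
(C) has a methyl group (-CH3) but no six-membered all-carbon aromatic ring is present.
(D) has a methyl group (-CH3) but no six-membered all-carbon aromatic ring is present.
So the answer is (A).

A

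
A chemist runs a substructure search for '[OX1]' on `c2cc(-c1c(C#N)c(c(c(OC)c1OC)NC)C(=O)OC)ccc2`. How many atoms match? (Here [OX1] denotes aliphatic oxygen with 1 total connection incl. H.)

1

The query [OX1] means: aliphatic oxygen with one total connection — typically a carbonyl =O or an oxide.
Check the 24 heavy atoms by environment: 12× c (aromatic, X3) → no; 1× C (X2) → no; 1× N (X1) → no; 1× C (X3) → no; 1× O (X1) → match; 3× O (X2) → no; 4× C (X4) → no; 1× N (X3) → no.
That gives 1 matching atom.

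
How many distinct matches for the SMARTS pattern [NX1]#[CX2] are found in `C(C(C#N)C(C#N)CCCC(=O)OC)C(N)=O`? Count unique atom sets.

2

[NX1]#[CX2] is the SMARTS for a nitrile: a nitrogen triple-bonded to a two-connected carbon.
The molecule carries 2 separate instances of a nitrile (-C#N) meeting every constraint; each maps to a distinct set of atoms, giving 2 matches.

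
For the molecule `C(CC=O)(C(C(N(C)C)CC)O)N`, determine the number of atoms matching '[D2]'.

Check the 13 heavy atoms by environment: 3× C (D2) → match; 3× C (D3) → no; 3× C (D1) → no; 2× O (D1) → no; 1× N (D1) → no; 1× N (D3) → no.
That gives 3 matching atoms.

3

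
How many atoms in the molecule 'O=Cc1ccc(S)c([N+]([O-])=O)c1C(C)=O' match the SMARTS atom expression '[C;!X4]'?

2

The query [C;!X4] means: aliphatic carbon that does not have four total connections.
Check the 15 heavy atoms by environment: 6× c (aromatic, X3) → no; 2× C (X3) → match; 3× O (X1) → no; 1× S (X2) → no; 1× N (charge +1, X3) → no; 1× O (charge -1, X1) → no; 1× C (X4) → no.
That gives 2 matching atoms.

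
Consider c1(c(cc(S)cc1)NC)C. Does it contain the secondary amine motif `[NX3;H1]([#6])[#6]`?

The pattern [NX3;H1]([#6])[#6] describes a trivalent nitrogen with one H, bonded to two carbons — a secondary amine.
The molecule carries an N-methylamino group (-NHCH3), whose atoms satisfy every constraint of the query, so the pattern matches.

Yes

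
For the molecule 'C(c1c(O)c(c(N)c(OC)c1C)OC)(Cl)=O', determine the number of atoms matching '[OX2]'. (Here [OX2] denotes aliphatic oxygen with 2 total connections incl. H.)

Check the 16 heavy atoms by environment: 6× c (aromatic, X3) → no; 3× O (X2) → match; 3× C (X4) → no; 1× N (X3) → no; 1× C (X3) → no; 1× O (X1) → no; 1× Cl (X1) → no.
That gives 3 matching atoms.

3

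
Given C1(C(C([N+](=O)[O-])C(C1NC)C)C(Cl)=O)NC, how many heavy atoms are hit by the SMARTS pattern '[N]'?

3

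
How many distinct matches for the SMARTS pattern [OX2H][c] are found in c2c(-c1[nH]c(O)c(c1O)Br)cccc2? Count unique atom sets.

2

[OX2H][c] is the SMARTS for a phenol: a hydroxyl oxygen attached to an aromatic carbon.
The molecule carries 2 separate instances of a hydroxyl group (-OH) meeting every constraint; each maps to a distinct set of atoms, giving 2 matches.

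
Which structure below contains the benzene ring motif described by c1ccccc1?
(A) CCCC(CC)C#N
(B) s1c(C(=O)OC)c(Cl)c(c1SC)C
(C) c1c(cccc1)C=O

C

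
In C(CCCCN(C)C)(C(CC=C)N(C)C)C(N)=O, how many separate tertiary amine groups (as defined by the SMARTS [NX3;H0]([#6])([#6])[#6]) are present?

2

[NX3;H0]([#6])([#6])[#6] is the SMARTS for a tertiary amine: a trivalent nitrogen with no H, bonded to three carbons.
The molecule carries 2 separate instances of a dimethylamino group (-N(CH3)2) meeting every constraint; each maps to a distinct set of atoms, giving 2 matches.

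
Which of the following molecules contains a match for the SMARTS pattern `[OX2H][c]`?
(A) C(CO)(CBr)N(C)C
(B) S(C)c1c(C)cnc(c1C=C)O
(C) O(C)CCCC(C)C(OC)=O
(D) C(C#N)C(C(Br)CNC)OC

B

[OX2H][c] describes a hydroxyl oxygen attached to an aromatic carbon (a phenol).
(A) has a hydroxyl group (-OH) but the -OH is on an aliphatic carbon, not an aromatic c.
(B) contains a hydroxyl group (-OH), which satisfies every atom and bond constraint.
(C) has a methoxy ether (-OCH3) but the oxygen has H0, not H1.
(D) has a methoxy ether (-OCH3) but the oxygen has H0, not H1.
So the answer is (B).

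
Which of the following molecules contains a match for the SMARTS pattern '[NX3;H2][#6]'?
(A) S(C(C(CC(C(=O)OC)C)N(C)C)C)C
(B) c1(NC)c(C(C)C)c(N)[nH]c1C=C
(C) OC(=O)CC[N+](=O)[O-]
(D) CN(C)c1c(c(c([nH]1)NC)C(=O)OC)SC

B

[NX3;H2][#6] describes a trivalent nitrogen with two H attached to carbon (a primary amine).
(A) has a dimethylamino group (-N(CH3)2) but the nitrogen has H0, not H2.
(B) contains a primary amino group (-NH2), which satisfies every atom and bond constraint.
(C) has a nitro group (-[N+](=O)[O-]) but the nitrogen is [N+] with no H, not NX3H2.
(D) has a dimethylamino group (-N(CH3)2) but the nitrogen has H0, not H2.
So the answer is (B).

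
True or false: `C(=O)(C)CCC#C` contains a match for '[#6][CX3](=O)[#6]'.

True

The pattern [#6][CX3](=O)[#6] describes a carbonyl carbon (no H) flanked by two carbons — a ketone.
The molecule carries an acetyl/ketone group (-C(=O)CH3), whose atoms satisfy every constraint of the query, so the pattern matches.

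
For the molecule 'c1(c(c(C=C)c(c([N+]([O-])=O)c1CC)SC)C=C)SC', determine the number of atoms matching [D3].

The query [D3] means: atom with exactly three heavy-atom neighbours.
Check the 19 heavy atoms by environment: 6× c (aromatic, D3) → match; 3× C (D2) → no; 5× C (D1) → no; 1× N (charge +1, D3) → match; 1× O (charge -1, D1) → no; 1× O (D1) → no; 2× S (D2) → no.
Summing the matching environments: 6 + 1 = 7 matching atoms.

7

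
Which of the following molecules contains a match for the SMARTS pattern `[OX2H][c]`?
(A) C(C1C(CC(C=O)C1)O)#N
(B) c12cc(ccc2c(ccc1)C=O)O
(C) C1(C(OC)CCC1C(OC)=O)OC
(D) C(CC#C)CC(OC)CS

B

[OX2H][c] describes a hydroxyl oxygen attached to an aromatic carbon (a phenol).
(A) has a hydroxyl group (-OH) but the -OH is on an aliphatic carbon, not an aromatic c.
(B) contains a hydroxyl group (-OH), which satisfies every atom and bond constraint.
(C) has a methoxy ether (-OCH3) but the oxygen has H0, not H1.
(D) has a methoxy ether (-OCH3) but the oxygen has H0, not H1.
So the answer is (B).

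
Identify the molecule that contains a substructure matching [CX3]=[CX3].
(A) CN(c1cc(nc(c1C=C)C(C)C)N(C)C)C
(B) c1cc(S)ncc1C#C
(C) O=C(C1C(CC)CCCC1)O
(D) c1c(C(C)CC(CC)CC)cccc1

[CX3]=[CX3] describes a non-aromatic C=C double bond between two sp2 carbons (an alkene).
(A) contains a vinyl group (-CH=CH2), which satisfies every atom and bond constraint.
(B) has an ethynyl group (-C#CH) but the C-C bond is a triple bond, not a double bond.
(C) has an ethyl group (-CH2CH3) but its C-C bond is a single bond between CX4 carbons, not CX3=CX3.
(D) has an ethyl group (-CH2CH3) but its C-C bond is a single bond between CX4 carbons, not CX3=CX3.
So the answer is (A).

A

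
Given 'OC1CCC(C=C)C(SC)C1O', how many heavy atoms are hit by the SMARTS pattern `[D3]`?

4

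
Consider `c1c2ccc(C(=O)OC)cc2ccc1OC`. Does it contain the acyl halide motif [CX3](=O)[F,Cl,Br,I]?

The pattern [CX3](=O)[F,Cl,Br,I] describes a carbonyl carbon bonded to a halogen — an acyl halide.
The closest candidate here is a methyl-ester group (-C(=O)OCH3), but the carbonyl is bonded to -O-C, not to a halogen. No other fragment satisfies the full query, so there is no match.

No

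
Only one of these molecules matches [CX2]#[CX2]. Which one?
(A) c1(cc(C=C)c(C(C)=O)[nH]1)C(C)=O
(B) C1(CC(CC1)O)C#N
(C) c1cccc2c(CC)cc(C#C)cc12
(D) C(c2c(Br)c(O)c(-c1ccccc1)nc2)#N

C

[CX2]#[CX2] describes a carbon-carbon triple bond (an alkyne).
(A) has a vinyl group (-CH=CH2) but the C=C is a double bond; both carbons are CX3, not CX2.
(B) has a nitrile (-C#N) but the triple bond is C#N, not C#C.
(C) contains an ethynyl group (-C#CH), which satisfies every atom and bond constraint.
(D) has a nitrile (-C#N) but the triple bond is C#N, not C#C.
So the answer is (C).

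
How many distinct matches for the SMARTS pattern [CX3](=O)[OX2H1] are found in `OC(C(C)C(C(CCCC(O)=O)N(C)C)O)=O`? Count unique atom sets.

[CX3](=O)[OX2H1] is the SMARTS for a carboxylic acid: an sp2 carbon double-bonded to O and single-bonded to an -OH oxygen.
The molecule carries 2 separate instances of a carboxylic acid group (-C(=O)OH) meeting every constraint; each maps to a distinct set of atoms, giving 2 matches.

2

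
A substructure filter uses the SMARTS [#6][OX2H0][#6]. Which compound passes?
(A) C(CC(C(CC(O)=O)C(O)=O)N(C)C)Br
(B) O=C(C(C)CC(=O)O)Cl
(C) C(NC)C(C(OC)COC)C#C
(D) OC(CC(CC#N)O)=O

C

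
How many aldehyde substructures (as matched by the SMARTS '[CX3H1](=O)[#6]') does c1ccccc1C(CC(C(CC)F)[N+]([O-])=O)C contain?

0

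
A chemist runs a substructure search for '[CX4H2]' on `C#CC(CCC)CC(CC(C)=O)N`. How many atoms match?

4

The query [CX4H2] means: sp3 carbon (X4) with exactly two hydrogens.
Check the 13 heavy atoms by environment: 4× C (H2, X4) → match; 2× C (H1, X4) → no; 2× C (H3, X4) → no; 1× N (H2, X3) → no; 1× C (H0, X3) → no; 1× O (H0, X1) → no; 1× C (H0, X2) → no; 1× C (H1, X2) → no.
That gives 4 matching atoms.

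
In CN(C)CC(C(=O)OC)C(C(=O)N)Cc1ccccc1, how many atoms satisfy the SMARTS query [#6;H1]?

7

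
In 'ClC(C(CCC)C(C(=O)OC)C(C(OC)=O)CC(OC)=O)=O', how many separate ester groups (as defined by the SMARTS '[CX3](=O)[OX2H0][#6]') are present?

3

[CX3](=O)[OX2H0][#6] is the SMARTS for an ester: a carbonyl carbon bonded to an oxygen that is itself bonded to carbon (no H on that O).
The molecule carries 3 separate instances of a methyl-ester group (-C(=O)OCH3) meeting every constraint; each maps to a distinct set of atoms, giving 3 matches.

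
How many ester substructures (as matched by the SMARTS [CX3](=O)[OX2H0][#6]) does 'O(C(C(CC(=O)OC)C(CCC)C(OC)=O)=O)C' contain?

3

[CX3](=O)[OX2H0][#6] is the SMARTS for an ester: a carbonyl carbon bonded to an oxygen that is itself bonded to carbon (no H on that O).
The molecule carries 3 separate instances of a methyl-ester group (-C(=O)OCH3) meeting every constraint; each maps to a distinct set of atoms, giving 3 matches.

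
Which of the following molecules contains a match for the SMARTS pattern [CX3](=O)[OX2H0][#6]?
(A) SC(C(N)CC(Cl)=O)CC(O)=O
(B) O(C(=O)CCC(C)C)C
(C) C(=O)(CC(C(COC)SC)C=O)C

[CX3](=O)[OX2H0][#6] describes a carbonyl carbon bonded to an oxygen that is itself bonded to carbon (no H on that O) (an ester).
(A) has a carboxylic acid group (-C(=O)OH) but the singly-bonded O carries H (OX2H1, not H0).
(B) contains a methyl-ester group (-C(=O)OCH3), which satisfies every atom and bond constraint.
(C) has a methoxy ether (-OCH3) but the ether oxygen is not adjacent to a C=O carbon.
So the answer is (B).

B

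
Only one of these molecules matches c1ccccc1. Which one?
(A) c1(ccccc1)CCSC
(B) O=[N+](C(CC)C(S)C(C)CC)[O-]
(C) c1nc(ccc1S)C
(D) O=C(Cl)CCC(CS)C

c1ccccc1 describes six aromatic carbons in a ring (a benzene ring).
(A) contains a phenyl ring, which satisfies every atom and bond constraint.
(B) has a methyl group (-CH3) but no six-membered all-carbon aromatic ring is present.
(C) has a methyl group (-CH3) but no six-membered all-carbon aromatic ring is present.
(D) has a methyl group (-CH3) but no six-membered all-carbon aromatic ring is present.
So the answer is (A).

A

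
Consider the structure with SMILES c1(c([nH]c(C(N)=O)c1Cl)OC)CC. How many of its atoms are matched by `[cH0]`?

The query [cH0] means: aromatic carbon with no attached hydrogen (substituted or ring-fusion).
Check the 13 heavy atoms by environment: 1× n (aromatic, H1) → no; 4× c (aromatic, H0) → match; 1× Cl (H0) → no; 1× C (H0) → no; 2× O (H0) → no; 1× N (H2) → no; 2× C (H3) → no; 1× C (H2) → no.
That gives 4 matching atoms.

4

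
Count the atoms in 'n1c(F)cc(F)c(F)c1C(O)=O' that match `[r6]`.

6

The query [r6] means: r6 matches atoms in a six-membered ring.
Check the 12 heavy atoms by environment: 1× n (aromatic, in 6-ring) → match; 5× c (aromatic, in 6-ring) → match; 1× C (acyclic) → no; 2× O (acyclic) → no; 3× F (acyclic) → no.
Summing the matching environments: 1 + 5 = 6 matching atoms.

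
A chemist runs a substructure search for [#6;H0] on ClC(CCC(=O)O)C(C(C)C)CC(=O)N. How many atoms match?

The query [#6;H0] means: any carbon with no attached hydrogen.
Check the 15 heavy atoms by environment: 3× C (H2) → no; 3× C (H1) → no; 2× C (H0) → match; 2× O (H0) → no; 1× O (H1) → no; 1× N (H2) → no; 2× C (H3) → no; 1× Cl (H0) → no.
That gives 2 matching atoms.

2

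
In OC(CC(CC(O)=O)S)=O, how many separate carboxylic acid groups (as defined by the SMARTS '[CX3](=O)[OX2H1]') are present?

2

[CX3](=O)[OX2H1] is the SMARTS for a carboxylic acid: an sp2 carbon double-bonded to O and single-bonded to an -OH oxygen.
The molecule carries 2 separate instances of a carboxylic acid group (-C(=O)OH) meeting every constraint; each maps to a distinct set of atoms, giving 2 matches.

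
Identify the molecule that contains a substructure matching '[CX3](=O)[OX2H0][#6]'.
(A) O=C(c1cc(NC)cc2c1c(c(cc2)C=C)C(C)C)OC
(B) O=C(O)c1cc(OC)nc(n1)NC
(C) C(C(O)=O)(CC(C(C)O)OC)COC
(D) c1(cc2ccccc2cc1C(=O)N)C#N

A

[CX3](=O)[OX2H0][#6] describes a carbonyl carbon bonded to an oxygen that is itself bonded to carbon (no H on that O) (an ester).
(A) contains a methyl-ester group (-C(=O)OCH3), which satisfies every atom and bond constraint.
(B) has a methoxy ether (-OCH3) but the ether oxygen is not adjacent to a C=O carbon.
(C) has a methoxy ether (-OCH3) but the ether oxygen is not adjacent to a C=O carbon.
(D) has a primary amide (-C(=O)NH2) but the carbonyl is bonded to N, not to an O-C linkage.
So the answer is (A).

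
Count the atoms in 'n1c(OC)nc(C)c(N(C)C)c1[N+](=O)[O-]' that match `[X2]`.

The query [X2] means: any atom with exactly two total connections (bonds + H).
Check the 15 heavy atoms by environment: 2× n (aromatic, X2) → match; 4× c (aromatic, X3) → no; 1× N (X3) → no; 4× C (X4) → no; 1× O (X2) → match; 1× N (charge +1, X3) → no; 1× O (charge -1, X1) → no; 1× O (X1) → no.
Summing the matching environments: 2 + 1 = 3 matching atoms.

3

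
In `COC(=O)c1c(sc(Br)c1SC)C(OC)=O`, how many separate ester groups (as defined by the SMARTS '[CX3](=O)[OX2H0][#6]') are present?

2

[CX3](=O)[OX2H0][#6] is the SMARTS for an ester: a carbonyl carbon bonded to an oxygen that is itself bonded to carbon (no H on that O).
The molecule carries 2 separate instances of a methyl-ester group (-C(=O)OCH3) meeting every constraint; each maps to a distinct set of atoms, giving 2 matches.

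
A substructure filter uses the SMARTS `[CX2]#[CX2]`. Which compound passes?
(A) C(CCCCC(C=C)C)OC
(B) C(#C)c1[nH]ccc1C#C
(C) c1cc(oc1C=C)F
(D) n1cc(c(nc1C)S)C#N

B

[CX2]#[CX2] describes a carbon-carbon triple bond (an alkyne).
(A) has a vinyl group (-CH=CH2) but the C=C is a double bond; both carbons are CX3, not CX2.
(B) contains an ethynyl group (-C#CH), which satisfies every atom and bond constraint.
(C) has a vinyl group (-CH=CH2) but the C=C is a double bond; both carbons are CX3, not CX2.
(D) has a nitrile (-C#N) but the triple bond is C#N, not C#C.
So the answer is (B).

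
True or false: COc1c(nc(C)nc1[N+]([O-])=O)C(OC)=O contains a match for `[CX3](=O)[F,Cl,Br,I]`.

False

The pattern [CX3](=O)[F,Cl,Br,I] describes a carbonyl carbon bonded to a halogen — an acyl halide.
The closest candidate here is a methyl-ester group (-C(=O)OCH3), but the carbonyl is bonded to -O-C, not to a halogen. No other fragment satisfies the full query, so there is no match.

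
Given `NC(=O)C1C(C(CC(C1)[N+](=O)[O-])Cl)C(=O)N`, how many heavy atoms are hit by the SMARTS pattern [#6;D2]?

2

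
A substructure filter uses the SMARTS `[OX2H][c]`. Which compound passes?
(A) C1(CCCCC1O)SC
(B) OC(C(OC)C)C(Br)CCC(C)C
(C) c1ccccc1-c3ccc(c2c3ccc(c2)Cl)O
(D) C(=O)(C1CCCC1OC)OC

C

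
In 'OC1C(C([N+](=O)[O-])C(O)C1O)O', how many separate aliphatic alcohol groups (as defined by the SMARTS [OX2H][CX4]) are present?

[OX2H][CX4] is the SMARTS for an aliphatic alcohol: a hydroxyl oxygen bound to an sp3 (X4) carbon.
The molecule carries 4 separate instances of a hydroxyl group (-OH) meeting every constraint; each maps to a distinct set of atoms, giving 4 matches.

4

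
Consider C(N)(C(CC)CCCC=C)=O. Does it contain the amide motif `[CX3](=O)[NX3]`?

Yes

The pattern [CX3](=O)[NX3] describes a carbonyl carbon bonded to a trivalent nitrogen — an amide.
The molecule carries a primary amide (-C(=O)NH2), whose atoms satisfy every constraint of the query, so the pattern matches.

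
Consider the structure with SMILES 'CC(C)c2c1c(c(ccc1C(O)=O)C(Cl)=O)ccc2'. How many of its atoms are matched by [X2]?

Check the 19 heavy atoms by environment: 10× c (aromatic, X3) → no; 2× C (X3) → no; 2× O (X1) → no; 1× Cl (X1) → no; 1× O (X2) → match; 3× C (X4) → no.
That gives 1 matching atom.

1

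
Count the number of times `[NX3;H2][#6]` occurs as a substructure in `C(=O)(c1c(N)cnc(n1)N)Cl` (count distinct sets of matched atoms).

2

[NX3;H2][#6] is the SMARTS for a primary amine: a trivalent nitrogen with two H attached to carbon.
The molecule carries 2 separate instances of a primary amino group (-NH2) meeting every constraint; each maps to a distinct set of atoms, giving 2 matches.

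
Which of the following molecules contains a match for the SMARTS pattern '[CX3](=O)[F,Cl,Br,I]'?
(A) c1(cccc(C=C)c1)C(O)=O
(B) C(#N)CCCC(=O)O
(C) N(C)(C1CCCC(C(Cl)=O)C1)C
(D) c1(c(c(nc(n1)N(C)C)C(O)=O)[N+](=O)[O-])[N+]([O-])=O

[CX3](=O)[F,Cl,Br,I] describes a carbonyl carbon bonded to a halogen (an acyl halide).
(A) has a carboxylic acid group (-C(=O)OH) but the carbonyl is bonded to -OH, not to a halogen.
(B) has a carboxylic acid group (-C(=O)OH) but the carbonyl is bonded to -OH, not to a halogen.
(C) contains an acyl chloride (-C(=O)Cl), which satisfies every atom and bond constraint.
(D) has a carboxylic acid group (-C(=O)OH) but the carbonyl is bonded to -OH, not to a halogen.
So the answer is (C).

C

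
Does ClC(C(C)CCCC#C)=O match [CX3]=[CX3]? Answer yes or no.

The pattern [CX3]=[CX3] describes a non-aromatic C=C double bond between two sp2 carbons — an alkene.
The closest candidate here is an ethynyl group (-C#CH), but the C-C bond is a triple bond, not a double bond. No other fragment satisfies the full query, so there is no match.

No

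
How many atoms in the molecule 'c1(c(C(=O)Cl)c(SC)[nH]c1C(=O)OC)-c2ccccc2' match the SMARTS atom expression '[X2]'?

The query [X2] means: any atom with exactly two total connections (bonds + H).
Check the 20 heavy atoms by environment: 1× n (aromatic, X3) → no; 10× c (aromatic, X3) → no; 2× C (X3) → no; 2× O (X1) → no; 1× O (X2) → match; 2× C (X4) → no; 1× Cl (X1) → no; 1× S (X2) → match.
Summing the matching environments: 1 + 1 = 2 matching atoms.

2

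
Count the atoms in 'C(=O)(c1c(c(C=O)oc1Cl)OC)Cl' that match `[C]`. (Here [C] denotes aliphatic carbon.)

3

The query [C] means: uppercase C matches aliphatic (non-aromatic) carbon only.
Check the 13 heavy atoms by environment: 1× o (aromatic) → no; 4× c (aromatic) → no; 2× Cl → no; 3× C → match; 3× O → no.
That gives 3 matching atoms.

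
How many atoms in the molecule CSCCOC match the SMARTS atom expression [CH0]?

0

The query [CH0] means: aliphatic carbon with no attached hydrogen.
Check the 6 heavy atoms by environment: 2× C (H2) → no; 1× S (H0) → no; 2× C (H3) → no; 1× O (H0) → no.
No environment satisfies the query, so 0 matching atoms.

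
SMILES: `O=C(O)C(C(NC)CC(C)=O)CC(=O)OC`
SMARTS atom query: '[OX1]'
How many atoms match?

Check the 16 heavy atoms by environment: 7× C (X4) → no; 3× C (X3) → no; 3× O (X1) → match; 2× O (X2) → no; 1× N (X3) → no.
That gives 3 matching atoms.

3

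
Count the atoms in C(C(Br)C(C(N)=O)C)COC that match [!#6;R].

The query [!#6;R] means: non-carbon atom that is part of a ring.
Check the 11 heavy atoms by environment: 7× C (acyclic) → no; 2× O (acyclic) → no; 1× N (acyclic) → no; 1× Br (acyclic) → no.
No environment satisfies the query, so 0 matching atoms.

0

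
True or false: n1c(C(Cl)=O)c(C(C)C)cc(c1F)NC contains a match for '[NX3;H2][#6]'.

False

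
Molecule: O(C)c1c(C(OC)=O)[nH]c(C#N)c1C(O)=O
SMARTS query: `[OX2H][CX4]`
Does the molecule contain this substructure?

No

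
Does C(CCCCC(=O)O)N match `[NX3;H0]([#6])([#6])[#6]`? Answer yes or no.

The pattern [NX3;H0]([#6])([#6])[#6] describes a trivalent nitrogen with no H, bonded to three carbons — a tertiary amine.
The closest candidate here is a primary amino group (-NH2), but the nitrogen has H2, not H0 with three carbons. No other fragment satisfies the full query, so there is no match.

No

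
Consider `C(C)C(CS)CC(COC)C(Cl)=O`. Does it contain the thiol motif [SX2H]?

Yes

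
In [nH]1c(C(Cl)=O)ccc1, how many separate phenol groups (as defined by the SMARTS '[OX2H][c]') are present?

0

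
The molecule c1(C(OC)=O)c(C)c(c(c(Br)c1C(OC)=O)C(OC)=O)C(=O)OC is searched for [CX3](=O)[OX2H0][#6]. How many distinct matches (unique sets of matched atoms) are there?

4

[CX3](=O)[OX2H0][#6] is the SMARTS for an ester: a carbonyl carbon bonded to an oxygen that is itself bonded to carbon (no H on that O).
The molecule carries 4 separate instances of a methyl-ester group (-C(=O)OCH3) meeting every constraint; each maps to a distinct set of atoms, giving 4 matches.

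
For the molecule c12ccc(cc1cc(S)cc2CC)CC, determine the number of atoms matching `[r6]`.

10

The query [r6] means: r6 matches atoms in a six-membered ring.
Check the 15 heavy atoms by environment: 10× c (aromatic, in 6-ring) → match; 4× C (acyclic) → no; 1× S (acyclic) → no.
That gives 10 matching atoms.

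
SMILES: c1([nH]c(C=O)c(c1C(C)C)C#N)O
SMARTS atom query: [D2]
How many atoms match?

3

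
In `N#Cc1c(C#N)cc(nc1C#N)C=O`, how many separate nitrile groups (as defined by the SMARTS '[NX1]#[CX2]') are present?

3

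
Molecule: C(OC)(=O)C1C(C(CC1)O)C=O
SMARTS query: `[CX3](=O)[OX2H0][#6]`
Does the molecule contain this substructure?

Yes

The pattern [CX3](=O)[OX2H0][#6] describes a carbonyl carbon bonded to an oxygen that is itself bonded to carbon (no H on that O) — an ester.
The molecule carries a methyl-ester group (-C(=O)OCH3), whose atoms satisfy every constraint of the query, so the pattern matches.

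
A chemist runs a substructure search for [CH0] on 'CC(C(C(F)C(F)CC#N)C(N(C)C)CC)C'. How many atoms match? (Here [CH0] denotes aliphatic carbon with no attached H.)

The query [CH0] means: aliphatic carbon with no attached hydrogen.
Check the 17 heavy atoms by environment: 2× C (H2) → no; 5× C (H1) → no; 5× C (H3) → no; 2× F (H0) → no; 2× N (H0) → no; 1× C (H0) → match.
That gives 1 matching atom.

1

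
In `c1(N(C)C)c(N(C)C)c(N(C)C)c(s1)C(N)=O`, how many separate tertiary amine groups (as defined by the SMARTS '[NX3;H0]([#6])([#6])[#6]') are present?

3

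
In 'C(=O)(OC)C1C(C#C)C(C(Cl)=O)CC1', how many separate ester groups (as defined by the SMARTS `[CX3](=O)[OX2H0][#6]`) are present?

[CX3](=O)[OX2H0][#6] is the SMARTS for an ester: a carbonyl carbon bonded to an oxygen that is itself bonded to carbon (no H on that O).
Exactly one fragment in the molecule meets all constraints, giving 1 match.

1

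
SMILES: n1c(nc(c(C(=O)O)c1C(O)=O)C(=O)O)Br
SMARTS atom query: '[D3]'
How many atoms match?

7

The query [D3] means: atom with exactly three heavy-atom neighbours.
Check the 16 heavy atoms by environment: 2× n (aromatic, D2) → no; 4× c (aromatic, D3) → match; 3× C (D3) → match; 6× O (D1) → no; 1× Br (D1) → no.
Summing the matching environments: 4 + 3 = 7 matching atoms.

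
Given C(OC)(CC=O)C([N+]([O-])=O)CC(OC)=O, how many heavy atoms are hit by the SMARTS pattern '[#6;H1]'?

3

The query [#6;H1] means: any carbon bearing exactly one hydrogen.
Check the 15 heavy atoms by environment: 2× C (H2) → no; 3× C (H1) → match; 5× O (H0) → no; 2× C (H3) → no; 1× N (charge +1, H0) → no; 1× O (charge -1, H0) → no; 1× C (H0) → no.
That gives 3 matching atoms.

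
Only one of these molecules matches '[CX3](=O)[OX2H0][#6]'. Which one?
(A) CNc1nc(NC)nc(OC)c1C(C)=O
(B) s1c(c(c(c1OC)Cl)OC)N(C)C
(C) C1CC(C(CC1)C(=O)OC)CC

C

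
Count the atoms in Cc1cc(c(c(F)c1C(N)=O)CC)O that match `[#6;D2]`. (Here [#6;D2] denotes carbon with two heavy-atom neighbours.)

The query [#6;D2] means: any carbon bonded to exactly two heavy atoms.
Check the 14 heavy atoms by environment: 5× c (aromatic, D3) → no; 1× c (aromatic, D2) → match; 1× C (D3) → no; 2× O (D1) → no; 1× N (D1) → no; 2× C (D1) → no; 1× F (D1) → no; 1× C (D2) → match.
Summing the matching environments: 1 + 1 = 2 matching atoms.

2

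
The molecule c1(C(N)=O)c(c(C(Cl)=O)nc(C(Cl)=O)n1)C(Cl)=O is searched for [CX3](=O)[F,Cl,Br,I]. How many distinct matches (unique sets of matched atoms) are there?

3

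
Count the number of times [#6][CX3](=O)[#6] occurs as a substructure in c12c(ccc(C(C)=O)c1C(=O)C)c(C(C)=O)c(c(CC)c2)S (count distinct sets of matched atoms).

3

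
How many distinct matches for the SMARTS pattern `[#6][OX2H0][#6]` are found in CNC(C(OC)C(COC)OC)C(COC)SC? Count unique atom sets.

4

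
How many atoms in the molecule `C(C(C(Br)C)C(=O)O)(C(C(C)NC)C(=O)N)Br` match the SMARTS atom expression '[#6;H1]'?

The query [#6;H1] means: any carbon bearing exactly one hydrogen.
Check the 17 heavy atoms by environment: 3× C (H3) → no; 5× C (H1) → match; 2× Br (H0) → no; 1× N (H1) → no; 2× C (H0) → no; 2× O (H0) → no; 1× N (H2) → no; 1× O (H1) → no.
That gives 5 matching atoms.

5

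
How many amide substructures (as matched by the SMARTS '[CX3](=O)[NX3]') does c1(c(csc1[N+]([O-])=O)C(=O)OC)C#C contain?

0

[CX3](=O)[NX3] is the SMARTS for an amide: a carbonyl carbon bonded to a trivalent nitrogen.
The molecule has a methyl-ester group (-C(=O)OCH3), but the carbonyl is bonded to O, not to an NX3 nitrogen; nothing else fits, so there are 0 matches.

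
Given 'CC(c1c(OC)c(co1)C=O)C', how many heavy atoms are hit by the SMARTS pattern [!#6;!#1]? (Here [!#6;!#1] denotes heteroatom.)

The query [!#6;!#1] means: not carbon and not hydrogen — any heteroatom.
Check the 12 heavy atoms by environment: 1× o (aromatic) → match; 4× c (aromatic) → no; 5× C → no; 2× O → match.
Summing the matching environments: 1 + 2 = 3 matching atoms.

3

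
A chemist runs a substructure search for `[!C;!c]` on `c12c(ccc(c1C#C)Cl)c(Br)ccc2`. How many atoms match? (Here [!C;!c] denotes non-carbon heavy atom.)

2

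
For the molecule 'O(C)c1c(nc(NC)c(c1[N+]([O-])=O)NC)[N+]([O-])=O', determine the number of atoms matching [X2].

Check the 18 heavy atoms by environment: 1× n (aromatic, X2) → match; 5× c (aromatic, X3) → no; 2× N (charge +1, X3) → no; 2× O (charge -1, X1) → no; 2× O (X1) → no; 2× N (X3) → no; 3× C (X4) → no; 1× O (X2) → match.
Summing the matching environments: 1 + 1 = 2 matching atoms.

2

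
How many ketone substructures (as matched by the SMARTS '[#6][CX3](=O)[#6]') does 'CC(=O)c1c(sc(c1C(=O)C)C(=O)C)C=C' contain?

[#6][CX3](=O)[#6] is the SMARTS for a ketone: a carbonyl carbon (no H) flanked by two carbons.
The molecule carries 3 separate instances of an acetyl/ketone group (-C(=O)CH3) meeting every constraint; each maps to a distinct set of atoms, giving 3 matches.

3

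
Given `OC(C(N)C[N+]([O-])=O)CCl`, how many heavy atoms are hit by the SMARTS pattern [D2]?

The query [D2] means: atom with exactly two heavy-atom neighbours.
Check the 10 heavy atoms by environment: 2× C (D2) → match; 2× C (D3) → no; 1× N (D1) → no; 1× Cl (D1) → no; 1× N (charge +1, D3) → no; 1× O (charge -1, D1) → no; 2× O (D1) → no.
That gives 2 matching atoms.

2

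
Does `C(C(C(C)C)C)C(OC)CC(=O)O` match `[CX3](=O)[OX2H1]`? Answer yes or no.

The pattern [CX3](=O)[OX2H1] describes an sp2 carbon double-bonded to O and single-bonded to an -OH oxygen — a carboxylic acid.
The molecule carries a carboxylic acid group (-C(=O)OH), whose atoms satisfy every constraint of the query, so the pattern matches.

Yes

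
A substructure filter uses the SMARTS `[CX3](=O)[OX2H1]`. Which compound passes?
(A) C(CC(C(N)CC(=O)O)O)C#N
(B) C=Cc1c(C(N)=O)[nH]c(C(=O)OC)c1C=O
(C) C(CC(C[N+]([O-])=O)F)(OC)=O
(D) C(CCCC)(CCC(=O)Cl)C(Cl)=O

A

[CX3](=O)[OX2H1] describes an sp2 carbon double-bonded to O and single-bonded to an -OH oxygen (a carboxylic acid).
(A) contains a carboxylic acid group (-C(=O)OH), which satisfies every atom and bond constraint.
(B) has a primary amide (-C(=O)NH2) but the carbonyl is bonded to N, not to an -OH oxygen.
(C) has a methyl-ester group (-C(=O)OCH3) but the singly-bonded O has no H (OX2H0, not OX2H1).
(D) has an acyl chloride (-C(=O)Cl) but the carbonyl is bonded to Cl, not to an -OH oxygen.
So the answer is (A).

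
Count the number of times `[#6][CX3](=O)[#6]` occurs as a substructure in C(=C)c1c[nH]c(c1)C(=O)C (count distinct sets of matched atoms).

1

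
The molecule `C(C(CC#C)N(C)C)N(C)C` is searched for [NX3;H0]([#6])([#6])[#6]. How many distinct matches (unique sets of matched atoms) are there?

2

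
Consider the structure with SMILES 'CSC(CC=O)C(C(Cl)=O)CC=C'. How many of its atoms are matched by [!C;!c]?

The query [!C;!c] means: neither aliphatic nor aromatic carbon — same as [!#6].
Check the 13 heavy atoms by environment: 9× C → no; 2× O → match; 1× Cl → match; 1× S → match.
Summing the matching environments: 2 + 1 + 1 = 4 matching atoms.

4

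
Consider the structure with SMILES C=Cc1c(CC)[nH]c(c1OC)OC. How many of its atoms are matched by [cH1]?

0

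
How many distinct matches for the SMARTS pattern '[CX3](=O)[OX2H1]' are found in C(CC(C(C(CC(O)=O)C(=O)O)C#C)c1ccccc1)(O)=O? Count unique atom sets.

[CX3](=O)[OX2H1] is the SMARTS for a carboxylic acid: an sp2 carbon double-bonded to O and single-bonded to an -OH oxygen.
The molecule carries 3 separate instances of a carboxylic acid group (-C(=O)OH) meeting every constraint; each maps to a distinct set of atoms, giving 3 matches.

3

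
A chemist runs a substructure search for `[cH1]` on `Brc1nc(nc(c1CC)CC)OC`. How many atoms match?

0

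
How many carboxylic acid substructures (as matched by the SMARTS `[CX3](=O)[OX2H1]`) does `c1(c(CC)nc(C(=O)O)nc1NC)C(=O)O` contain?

2

[CX3](=O)[OX2H1] is the SMARTS for a carboxylic acid: an sp2 carbon double-bonded to O and single-bonded to an -OH oxygen.
The molecule carries 2 separate instances of a carboxylic acid group (-C(=O)OH) meeting every constraint; each maps to a distinct set of atoms, giving 2 matches.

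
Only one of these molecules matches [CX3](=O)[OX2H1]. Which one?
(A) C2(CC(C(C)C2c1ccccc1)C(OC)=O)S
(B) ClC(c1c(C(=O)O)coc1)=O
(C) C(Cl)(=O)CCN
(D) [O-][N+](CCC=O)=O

B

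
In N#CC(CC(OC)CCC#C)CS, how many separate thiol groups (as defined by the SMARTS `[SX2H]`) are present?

[SX2H] is the SMARTS for a thiol: an aliphatic sulfur with two connections, one being H.
Exactly one fragment in the molecule meets all constraints, giving 1 match.

1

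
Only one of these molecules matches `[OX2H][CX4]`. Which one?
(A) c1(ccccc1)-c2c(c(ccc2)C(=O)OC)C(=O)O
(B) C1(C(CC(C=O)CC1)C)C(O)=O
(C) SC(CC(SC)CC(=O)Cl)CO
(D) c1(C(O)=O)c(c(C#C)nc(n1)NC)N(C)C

C

[OX2H][CX4] describes a hydroxyl oxygen bound to an sp3 (X4) carbon (an aliphatic alcohol).
(A) has a carboxylic acid group (-C(=O)OH) but the -OH is on a CX3 carbonyl carbon, not a CX4 carbon.
(B) has a carboxylic acid group (-C(=O)OH) but the -OH is on a CX3 carbonyl carbon, not a CX4 carbon.
(C) contains a hydroxyl group (-OH), which satisfies every atom and bond constraint.
(D) has a carboxylic acid group (-C(=O)OH) but the -OH is on a CX3 carbonyl carbon, not a CX4 carbon.
So the answer is (C).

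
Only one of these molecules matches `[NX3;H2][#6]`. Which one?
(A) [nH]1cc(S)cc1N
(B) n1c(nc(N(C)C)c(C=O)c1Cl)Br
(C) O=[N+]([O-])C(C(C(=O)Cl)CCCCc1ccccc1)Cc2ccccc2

A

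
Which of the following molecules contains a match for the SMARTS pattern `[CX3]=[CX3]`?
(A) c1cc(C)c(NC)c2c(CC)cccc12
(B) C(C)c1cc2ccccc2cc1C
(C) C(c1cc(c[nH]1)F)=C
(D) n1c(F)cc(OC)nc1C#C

C

[CX3]=[CX3] describes a non-aromatic C=C double bond between two sp2 carbons (an alkene).
(A) has an ethyl group (-CH2CH3) but its C-C bond is a single bond between CX4 carbons, not CX3=CX3.
(B) has an ethyl group (-CH2CH3) but its C-C bond is a single bond between CX4 carbons, not CX3=CX3.
(C) contains a vinyl group (-CH=CH2), which satisfies every atom and bond constraint.
(D) has an ethynyl group (-C#CH) but the C-C bond is a triple bond, not a double bond.
So the answer is (C).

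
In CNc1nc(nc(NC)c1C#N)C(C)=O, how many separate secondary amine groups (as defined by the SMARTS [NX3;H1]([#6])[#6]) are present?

[NX3;H1]([#6])[#6] is the SMARTS for a secondary amine: a trivalent nitrogen with one H, bonded to two carbons.
The molecule carries 2 separate instances of an N-methylamino group (-NHCH3) meeting every constraint; each maps to a distinct set of atoms, giving 2 matches.

2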